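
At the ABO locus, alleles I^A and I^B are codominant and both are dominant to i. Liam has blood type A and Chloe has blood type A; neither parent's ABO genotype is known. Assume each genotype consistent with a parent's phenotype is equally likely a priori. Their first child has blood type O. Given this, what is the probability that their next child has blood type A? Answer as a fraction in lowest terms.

Possible genotypes: Liam ∈ {I^A I^A, I^A i}; Chloe ∈ {I^A I^A, I^A i}.
Weight each parental genotype pair by prior × P(type-O child):
  I^A i × I^A i: posterior weight 1; P(next child type A) = 3/4.
Weighted sum = 3/4.

3/4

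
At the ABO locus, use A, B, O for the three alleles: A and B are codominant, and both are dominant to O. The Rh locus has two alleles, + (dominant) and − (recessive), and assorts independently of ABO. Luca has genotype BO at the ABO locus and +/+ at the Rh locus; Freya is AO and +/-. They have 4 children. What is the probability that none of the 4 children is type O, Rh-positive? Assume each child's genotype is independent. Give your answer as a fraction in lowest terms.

ABO cross BO × AO → 1/4 O, 1/4 A, 1/4 B, 1/4 AB.
Rh cross +/+ × +/- → 1 Rh+; so P(type O, Rh-positive) = 1/4 × 1 = 1/4 per child.
P(not type O, Rh-positive) = 3/4 for one child; (3/4)^4 = 81/256.

81/256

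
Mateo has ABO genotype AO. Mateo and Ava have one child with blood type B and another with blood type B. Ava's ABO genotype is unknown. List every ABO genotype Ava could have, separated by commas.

For each candidate genotype of Ava, check whether crossing it with AO can produce every observed child phenotype.
  AA → possible child types {A} ✗
  AB → possible child types {A, B, AB} ✓
  AO → possible child types {O, A} ✗
  BB → possible child types {B, AB} ✓
  BO → possible child types {O, A, B, AB} ✓
  OO → possible child types {O, A} ✗

AB, BB, BO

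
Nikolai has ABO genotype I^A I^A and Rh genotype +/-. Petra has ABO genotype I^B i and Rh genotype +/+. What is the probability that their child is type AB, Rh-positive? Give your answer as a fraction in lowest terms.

1/2

ABO cross I^A I^A × I^B i → offspring phenotypes: 1/2 A, 1/2 AB.
Rh cross +/- × +/+ → 1 Rh+.
Independent loci: P(type AB, Rh-positive) = 1/2 × 1 = 1/2.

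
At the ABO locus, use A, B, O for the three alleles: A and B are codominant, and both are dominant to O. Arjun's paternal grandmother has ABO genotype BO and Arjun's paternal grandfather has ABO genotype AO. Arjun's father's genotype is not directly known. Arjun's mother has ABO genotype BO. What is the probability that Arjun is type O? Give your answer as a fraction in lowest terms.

Arjun's father's ABO genotype from BO × AO: 1/4 AB, 1/4 AO, 1/4 BO, 1/4 OO.
Crossing each possibility with the mother BO and summing P(type O): 1/4·0 + 1/4·1/4 + 1/4·1/4 + 1/4·1/2 = 1/4.

1/4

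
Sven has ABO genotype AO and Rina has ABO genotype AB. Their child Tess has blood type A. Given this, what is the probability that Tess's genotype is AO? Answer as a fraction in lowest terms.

1/2

Cross AO × AB → 1/4 AA, 1/4 AB, 1/4 AO, 1/4 BO.
Type-A genotypes among offspring: AA (1/4), AO (1/4); total 1/2.
P(AO | type A) = (1/4) / (1/2) = 1/2.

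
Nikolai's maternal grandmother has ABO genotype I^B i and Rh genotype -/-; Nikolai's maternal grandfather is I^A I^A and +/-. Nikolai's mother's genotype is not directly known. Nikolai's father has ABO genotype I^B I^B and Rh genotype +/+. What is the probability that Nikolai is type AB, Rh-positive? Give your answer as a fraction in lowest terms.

Nikolai's mother's ABO genotype from I^B i × I^A I^A: 1/2 I^A I^B, 1/2 I^A i.
Crossing each possibility with the father I^B I^B and summing P(type AB): 1/2·1/2 + 1/2·1/2 = 1/2.
Similarly for Rh via the mother's Rh distribution: P(Rh+) = 1.
Independent loci: 1/2 × 1 = 1/2.

1/2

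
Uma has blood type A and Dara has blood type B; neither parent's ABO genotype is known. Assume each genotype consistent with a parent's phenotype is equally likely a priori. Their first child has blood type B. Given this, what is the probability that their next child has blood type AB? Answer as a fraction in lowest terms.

5/12

Possible genotypes: Uma ∈ {I^A I^A, I^A i}; Dara ∈ {I^B I^B, I^B i}.
Weight each parental genotype pair by prior × P(type-B child):
  I^A i × I^B I^B: posterior weight 2/3; P(next child type AB) = 1/2.
  I^A i × I^B i: posterior weight 1/3; P(next child type AB) = 1/4.
Weighted sum = 5/12.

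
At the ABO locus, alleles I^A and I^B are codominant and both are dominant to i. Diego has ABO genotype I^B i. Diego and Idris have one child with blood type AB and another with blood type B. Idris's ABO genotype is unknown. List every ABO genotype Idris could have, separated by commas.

I^A I^B, I^A i

For each candidate genotype of Idris, check whether crossing it with I^B i can produce every observed child phenotype.
  I^A I^A → possible child types {A, AB} ✗
  I^A I^B → possible child types {A, B, AB} ✓
  I^A i → possible child types {O, A, B, AB} ✓
  I^B I^B → possible child types {B} ✗
  I^B i → possible child types {O, B} ✗
  i i → possible child types {O, B} ✗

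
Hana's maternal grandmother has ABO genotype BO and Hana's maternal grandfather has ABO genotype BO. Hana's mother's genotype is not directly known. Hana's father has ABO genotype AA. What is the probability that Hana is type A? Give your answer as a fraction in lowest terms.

Hana's mother's ABO genotype from BO × BO: 1/4 BB, 1/2 BO, 1/4 OO.
Crossing each possibility with the father AA and summing P(type A): 1/4·0 + 1/2·1/2 + 1/4·1 = 1/2.

1/2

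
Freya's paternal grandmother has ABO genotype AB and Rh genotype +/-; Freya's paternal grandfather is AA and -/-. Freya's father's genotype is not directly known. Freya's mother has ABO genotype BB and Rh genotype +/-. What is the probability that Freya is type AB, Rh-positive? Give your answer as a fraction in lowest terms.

15/32

Freya's father's ABO genotype from AB × AA: 1/2 AA, 1/2 AB.
Crossing each possibility with the mother BB and summing P(type AB): 1/2·1 + 1/2·1/2 = 3/4.
Similarly for Rh via the father's Rh distribution: P(Rh+) = 5/8.
Independent loci: 3/4 × 5/8 = 15/32.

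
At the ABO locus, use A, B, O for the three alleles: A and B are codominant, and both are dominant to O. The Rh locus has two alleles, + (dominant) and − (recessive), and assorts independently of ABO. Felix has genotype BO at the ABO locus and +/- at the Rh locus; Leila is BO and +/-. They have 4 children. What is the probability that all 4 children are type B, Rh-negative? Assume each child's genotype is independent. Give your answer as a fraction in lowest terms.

ABO cross BO × BO → 1/4 O, 3/4 B.
Rh cross +/- × +/- → 3/4 Rh+, 1/4 Rh-; so P(type B, Rh-negative) = 3/4 × 1/4 = 3/16 per child.
All 4 independent: (3/16)^4 = 81/65536.

81/65536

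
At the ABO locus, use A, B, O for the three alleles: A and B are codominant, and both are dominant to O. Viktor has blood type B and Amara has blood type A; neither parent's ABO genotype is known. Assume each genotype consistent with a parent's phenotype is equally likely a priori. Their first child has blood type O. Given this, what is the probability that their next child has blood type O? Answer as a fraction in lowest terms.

1/4

Possible genotypes: Viktor ∈ {BB, BO}; Amara ∈ {AA, AO}.
Weight each parental genotype pair by prior × P(type-O child):
  BO × AO: posterior weight 1; P(next child type O) = 1/4.
Weighted sum = 1/4.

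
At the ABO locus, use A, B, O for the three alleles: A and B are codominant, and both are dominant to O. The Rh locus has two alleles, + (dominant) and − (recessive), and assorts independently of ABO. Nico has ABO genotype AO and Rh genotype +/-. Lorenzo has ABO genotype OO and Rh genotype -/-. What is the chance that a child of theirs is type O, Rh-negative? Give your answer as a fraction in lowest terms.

ABO cross AO × OO → offspring phenotypes: 1/2 O, 1/2 A.
Rh cross +/- × -/- → 1/2 Rh+, 1/2 Rh-.
Independent loci: P(type O, Rh-negative) = 1/2 × 1/2 = 1/4.

1/4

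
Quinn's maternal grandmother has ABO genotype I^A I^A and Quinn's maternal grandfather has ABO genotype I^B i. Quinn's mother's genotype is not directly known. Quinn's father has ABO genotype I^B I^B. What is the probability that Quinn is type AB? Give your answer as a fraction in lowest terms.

Quinn's mother's ABO genotype from I^A I^A × I^B i: 1/2 I^A I^B, 1/2 I^A i.
Crossing each possibility with the father I^B I^B and summing P(type AB): 1/2·1/2 + 1/2·1/2 = 1/2.

1/2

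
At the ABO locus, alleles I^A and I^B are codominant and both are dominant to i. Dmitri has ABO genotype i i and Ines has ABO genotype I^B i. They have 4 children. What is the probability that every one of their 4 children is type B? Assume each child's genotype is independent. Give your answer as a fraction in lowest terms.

ABO cross i i × I^B i → 1/2 O, 1/2 B.
So P(type B) = 1/2 per child.
All 4 independent: (1/2)^4 = 1/16.

1/16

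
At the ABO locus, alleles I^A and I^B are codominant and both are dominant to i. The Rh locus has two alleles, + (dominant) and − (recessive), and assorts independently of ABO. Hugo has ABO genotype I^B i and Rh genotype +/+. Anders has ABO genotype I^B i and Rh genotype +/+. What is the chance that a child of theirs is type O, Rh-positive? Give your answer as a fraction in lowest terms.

1/4

ABO cross I^B i × I^B i → offspring phenotypes: 1/4 O, 3/4 B.
Rh cross +/+ × +/+ → 1 Rh+.
Independent loci: P(type O, Rh-positive) = 1/4 × 1 = 1/4.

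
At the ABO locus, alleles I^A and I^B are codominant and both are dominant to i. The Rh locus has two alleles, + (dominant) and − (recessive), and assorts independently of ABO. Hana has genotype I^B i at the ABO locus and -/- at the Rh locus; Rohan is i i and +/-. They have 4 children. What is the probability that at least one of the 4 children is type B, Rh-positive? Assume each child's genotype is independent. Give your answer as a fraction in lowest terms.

175/256

ABO cross I^B i × i i → 1/2 O, 1/2 B.
Rh cross -/- × +/- → 1/2 Rh+, 1/2 Rh-; so P(type B, Rh-positive) = 1/2 × 1/2 = 1/4 per child.
P(none) = (3/4)^4 = 81/256; P(at least one) = 1 − 81/256 = 175/256.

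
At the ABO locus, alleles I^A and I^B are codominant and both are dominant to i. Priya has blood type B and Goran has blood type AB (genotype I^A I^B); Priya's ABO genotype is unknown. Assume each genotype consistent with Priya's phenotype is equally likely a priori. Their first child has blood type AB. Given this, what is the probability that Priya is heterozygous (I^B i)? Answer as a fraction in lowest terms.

1/3

Possible genotypes: Priya ∈ {I^B I^B, I^B i}; Goran ∈ {I^A I^B}.
Weight each parental genotype pair by prior × P(type-AB child):
  I^B I^B × I^A I^B: posterior weight 2/3.
  I^B i × I^A I^B: posterior weight 1/3.
Sum the posterior weight over pairs where Priya is I^B i: 1/3.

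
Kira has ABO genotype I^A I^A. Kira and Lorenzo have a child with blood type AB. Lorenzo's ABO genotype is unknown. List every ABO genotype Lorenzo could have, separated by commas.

I^A I^B, I^B I^B, I^B i

For each candidate genotype of Lorenzo, check whether crossing it with I^A I^A can produce every observed child phenotype.
  I^A I^A → possible child types {A} ✗
  I^A I^B → possible child types {A, AB} ✓
  I^A i → possible child types {A} ✗
  I^B I^B → possible child types {AB} ✓
  I^B i → possible child types {A, AB} ✓
  i i → possible child types {A} ✗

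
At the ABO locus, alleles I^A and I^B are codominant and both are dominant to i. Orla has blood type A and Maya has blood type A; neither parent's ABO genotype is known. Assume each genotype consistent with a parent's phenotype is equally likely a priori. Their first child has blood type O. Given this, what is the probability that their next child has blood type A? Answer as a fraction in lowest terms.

3/4

Possible genotypes: Orla ∈ {I^A I^A, I^A i}; Maya ∈ {I^A I^A, I^A i}.
Weight each parental genotype pair by prior × P(type-O child):
  I^A i × I^A i: posterior weight 1; P(next child type A) = 3/4.
Weighted sum = 3/4.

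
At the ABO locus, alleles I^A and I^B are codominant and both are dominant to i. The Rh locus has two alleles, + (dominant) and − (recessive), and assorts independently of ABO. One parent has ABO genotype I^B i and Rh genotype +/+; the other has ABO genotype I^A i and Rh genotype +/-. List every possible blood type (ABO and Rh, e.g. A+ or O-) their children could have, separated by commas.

O+, A+, B+, AB+

Gametes from I^B i × I^A i give offspring ABO genotypes I^A I^B, I^A i, I^B i, i i, i.e. phenotypes O, A, B, AB.
Rh cross +/+ × +/- → phenotypes Rh+.
Combining independently: O+, A+, B+, AB+.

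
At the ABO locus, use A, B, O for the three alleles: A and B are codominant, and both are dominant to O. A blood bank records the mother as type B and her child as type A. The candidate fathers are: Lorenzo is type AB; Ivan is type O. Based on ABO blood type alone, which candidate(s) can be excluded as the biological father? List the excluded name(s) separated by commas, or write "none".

A candidate is excluded only if no genotype consistent with his phenotype could produce a type A child with a type B mother.
Ivan (type O): no genotype consistent with that phenotype can produce a type-A child with a type-B mother.

Ivan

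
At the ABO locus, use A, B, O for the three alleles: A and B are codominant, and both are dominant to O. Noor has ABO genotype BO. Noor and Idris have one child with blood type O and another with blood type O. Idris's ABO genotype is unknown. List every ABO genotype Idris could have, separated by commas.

For each candidate genotype of Idris, check whether crossing it with BO can produce every observed child phenotype.
  AA → possible child types {A, AB} ✗
  AB → possible child types {A, B, AB} ✗
  AO → possible child types {O, A, B, AB} ✓
  BB → possible child types {B} ✗
  BO → possible child types {O, B} ✓
  OO → possible child types {O, B} ✓

AO, BO, OO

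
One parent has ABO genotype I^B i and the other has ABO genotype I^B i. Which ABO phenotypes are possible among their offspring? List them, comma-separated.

O, B

Gametes from I^B i × I^B i give offspring ABO genotypes I^B I^B, I^B i, i i, i.e. phenotypes O, B.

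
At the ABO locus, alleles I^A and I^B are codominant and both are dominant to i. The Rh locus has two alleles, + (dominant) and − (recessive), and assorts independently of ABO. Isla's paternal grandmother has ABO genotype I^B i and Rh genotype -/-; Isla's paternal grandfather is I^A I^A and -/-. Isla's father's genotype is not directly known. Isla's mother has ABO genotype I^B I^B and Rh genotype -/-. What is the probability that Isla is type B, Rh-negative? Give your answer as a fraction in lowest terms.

1/2

Isla's father's ABO genotype from I^B i × I^A I^A: 1/2 I^A I^B, 1/2 I^A i.
Crossing each possibility with the mother I^B I^B and summing P(type B): 1/2·1/2 + 1/2·1/2 = 1/2.
Similarly for Rh via the father's Rh distribution: P(Rh-) = 1.
Independent loci: 1/2 × 1 = 1/2.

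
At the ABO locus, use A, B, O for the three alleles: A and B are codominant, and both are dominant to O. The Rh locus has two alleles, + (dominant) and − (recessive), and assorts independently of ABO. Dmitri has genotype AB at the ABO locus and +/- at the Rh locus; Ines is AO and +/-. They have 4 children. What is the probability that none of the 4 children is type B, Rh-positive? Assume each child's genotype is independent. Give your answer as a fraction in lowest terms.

ABO cross AB × AO → 1/2 A, 1/4 B, 1/4 AB.
Rh cross +/- × +/- → 3/4 Rh+, 1/4 Rh-; so P(type B, Rh-positive) = 1/4 × 3/4 = 3/16 per child.
P(not type B, Rh-positive) = 13/16 for one child; (13/16)^4 = 28561/65536.

28561/65536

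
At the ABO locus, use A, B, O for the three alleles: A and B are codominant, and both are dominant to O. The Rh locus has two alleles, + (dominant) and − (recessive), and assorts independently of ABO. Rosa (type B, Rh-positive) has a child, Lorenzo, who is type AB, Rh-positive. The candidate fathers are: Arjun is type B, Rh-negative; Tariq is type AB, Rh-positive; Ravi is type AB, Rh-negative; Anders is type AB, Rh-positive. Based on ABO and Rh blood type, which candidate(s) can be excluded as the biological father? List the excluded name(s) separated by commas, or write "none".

A candidate is excluded only if no genotype consistent with his phenotype could produce a type AB, Rh-positive child with a type B, Rh-positive mother.
Arjun (type B, Rh-): no genotype consistent with that phenotype can produce a type-AB Rh+ child with a type-B mother.

Arjun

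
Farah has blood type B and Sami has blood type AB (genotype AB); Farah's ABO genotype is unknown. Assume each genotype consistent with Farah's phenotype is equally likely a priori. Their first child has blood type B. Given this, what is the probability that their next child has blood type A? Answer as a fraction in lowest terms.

1/8

Possible genotypes: Farah ∈ {BB, BO}; Sami ∈ {AB}.
Weight each parental genotype pair by prior × P(type-B child):
  BB × AB: posterior weight 1/2; P(next child type A) = 0.
  BO × AB: posterior weight 1/2; P(next child type A) = 1/4.
Weighted sum = 1/8.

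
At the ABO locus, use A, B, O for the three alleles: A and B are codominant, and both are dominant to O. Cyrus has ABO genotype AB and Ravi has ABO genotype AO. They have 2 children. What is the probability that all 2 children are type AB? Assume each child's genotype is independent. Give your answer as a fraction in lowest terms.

1/16

ABO cross AB × AO → 1/2 A, 1/4 B, 1/4 AB.
So P(type AB) = 1/4 per child.
All 2 independent: (1/4)^2 = 1/16.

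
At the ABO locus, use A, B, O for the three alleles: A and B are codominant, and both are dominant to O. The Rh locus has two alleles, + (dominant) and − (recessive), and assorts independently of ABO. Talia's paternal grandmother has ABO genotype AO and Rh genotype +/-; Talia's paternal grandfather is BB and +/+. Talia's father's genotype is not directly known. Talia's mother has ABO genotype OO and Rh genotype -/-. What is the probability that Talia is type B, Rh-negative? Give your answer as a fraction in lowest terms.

Talia's father's ABO genotype from AO × BB: 1/2 AB, 1/2 BO.
Crossing each possibility with the mother OO and summing P(type B): 1/2·1/2 + 1/2·1/2 = 1/2.
Similarly for Rh via the father's Rh distribution: P(Rh-) = 1/4.
Independent loci: 1/2 × 1/4 = 1/8.

1/8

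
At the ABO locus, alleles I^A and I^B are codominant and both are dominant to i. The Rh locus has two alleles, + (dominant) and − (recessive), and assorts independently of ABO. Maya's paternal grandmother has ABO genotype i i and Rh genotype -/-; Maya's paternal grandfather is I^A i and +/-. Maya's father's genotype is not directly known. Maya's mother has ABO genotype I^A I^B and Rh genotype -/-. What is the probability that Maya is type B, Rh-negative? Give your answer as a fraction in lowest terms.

Maya's father's ABO genotype from i i × I^A i: 1/2 I^A i, 1/2 i i.
Crossing each possibility with the mother I^A I^B and summing P(type B): 1/2·1/4 + 1/2·1/2 = 3/8.
Similarly for Rh via the father's Rh distribution: P(Rh-) = 3/4.
Independent loci: 3/8 × 3/4 = 9/32.

9/32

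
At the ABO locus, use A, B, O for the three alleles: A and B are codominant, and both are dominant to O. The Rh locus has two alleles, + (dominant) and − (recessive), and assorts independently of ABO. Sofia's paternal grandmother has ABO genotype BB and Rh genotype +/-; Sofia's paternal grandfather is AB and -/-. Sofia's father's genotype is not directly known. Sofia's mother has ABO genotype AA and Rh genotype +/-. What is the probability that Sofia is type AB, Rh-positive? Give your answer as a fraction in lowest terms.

Sofia's father's ABO genotype from BB × AB: 1/2 AB, 1/2 BB.
Crossing each possibility with the mother AA and summing P(type AB): 1/2·1/2 + 1/2·1 = 3/4.
Similarly for Rh via the father's Rh distribution: P(Rh+) = 5/8.
Independent loci: 3/4 × 5/8 = 15/32.

15/32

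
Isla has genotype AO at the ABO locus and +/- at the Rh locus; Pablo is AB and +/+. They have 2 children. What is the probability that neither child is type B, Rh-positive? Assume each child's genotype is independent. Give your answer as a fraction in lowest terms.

9/16

ABO cross AO × AB → 1/2 A, 1/4 B, 1/4 AB.
Rh cross +/- × +/+ → 1 Rh+; so P(type B, Rh-positive) = 1/4 × 1 = 1/4 per child.
P(not type B, Rh-positive) = 3/4 for one child; (3/4)^2 = 9/16.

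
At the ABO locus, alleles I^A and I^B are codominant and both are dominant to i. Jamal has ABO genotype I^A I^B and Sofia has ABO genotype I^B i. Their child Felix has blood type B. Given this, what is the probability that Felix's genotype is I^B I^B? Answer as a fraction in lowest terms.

Cross I^A I^B × I^B i → 1/4 I^A I^B, 1/4 I^A i, 1/4 I^B I^B, 1/4 I^B i.
Type-B genotypes among offspring: I^B I^B (1/4), I^B i (1/4); total 1/2.
P(I^B I^B | type B) = (1/4) / (1/2) = 1/2.

1/2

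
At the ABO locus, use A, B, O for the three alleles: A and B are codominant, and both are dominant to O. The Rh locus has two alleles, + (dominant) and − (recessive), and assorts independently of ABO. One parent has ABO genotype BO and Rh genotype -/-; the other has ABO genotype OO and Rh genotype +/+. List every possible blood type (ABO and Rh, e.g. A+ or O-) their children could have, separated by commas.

O+, B+

Gametes from BO × OO give offspring ABO genotypes BO, OO, i.e. phenotypes O, B.
Rh cross -/- × +/+ → phenotypes Rh+.
Combining independently: O+, B+.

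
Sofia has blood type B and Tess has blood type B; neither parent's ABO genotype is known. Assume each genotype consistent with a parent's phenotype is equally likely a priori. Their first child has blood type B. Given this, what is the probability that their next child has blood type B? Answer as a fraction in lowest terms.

19/20

Possible genotypes: Sofia ∈ {I^B I^B, I^B i}; Tess ∈ {I^B I^B, I^B i}.
Weight each parental genotype pair by prior × P(type-B child):
  I^B I^B × I^B I^B: posterior weight 4/15; P(next child type B) = 1.
  I^B I^B × I^B i: posterior weight 4/15; P(next child type B) = 1.
  I^B i × I^B I^B: posterior weight 4/15; P(next child type B) = 1.
  I^B i × I^B i: posterior weight 1/5; P(next child type B) = 3/4.
Weighted sum = 19/20.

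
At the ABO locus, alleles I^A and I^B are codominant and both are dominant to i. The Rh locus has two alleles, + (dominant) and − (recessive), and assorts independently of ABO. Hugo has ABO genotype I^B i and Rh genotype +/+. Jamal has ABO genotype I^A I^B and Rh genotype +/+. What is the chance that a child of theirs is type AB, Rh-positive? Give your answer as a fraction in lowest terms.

ABO cross I^B i × I^A I^B → offspring phenotypes: 1/4 A, 1/2 B, 1/4 AB.
Rh cross +/+ × +/+ → 1 Rh+.
Independent loci: P(type AB, Rh-positive) = 1/4 × 1 = 1/4.

1/4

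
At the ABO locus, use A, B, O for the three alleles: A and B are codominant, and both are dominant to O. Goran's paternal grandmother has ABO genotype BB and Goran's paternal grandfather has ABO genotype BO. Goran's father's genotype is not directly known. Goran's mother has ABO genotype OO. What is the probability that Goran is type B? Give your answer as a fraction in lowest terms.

Goran's father's ABO genotype from BB × BO: 1/2 BB, 1/2 BO.
Crossing each possibility with the mother OO and summing P(type B): 1/2·1 + 1/2·1/2 = 3/4.

3/4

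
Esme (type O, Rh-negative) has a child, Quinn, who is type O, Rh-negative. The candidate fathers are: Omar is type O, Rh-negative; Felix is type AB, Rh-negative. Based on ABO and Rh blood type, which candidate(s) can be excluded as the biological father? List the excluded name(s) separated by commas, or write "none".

Felix

A candidate is excluded only if no genotype consistent with his phenotype could produce a type O, Rh-negative child with a type O, Rh-negative mother.
Felix (type AB, Rh-): no genotype consistent with that phenotype can produce a type-O Rh- child with a type-O mother.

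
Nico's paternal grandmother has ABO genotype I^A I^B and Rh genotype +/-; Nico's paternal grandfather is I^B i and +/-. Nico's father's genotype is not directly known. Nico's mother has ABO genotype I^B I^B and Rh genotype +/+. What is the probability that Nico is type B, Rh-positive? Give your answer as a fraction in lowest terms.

3/4

Nico's father's ABO genotype from I^A I^B × I^B i: 1/4 I^A I^B, 1/4 I^A i, 1/4 I^B I^B, 1/4 I^B i.
Crossing each possibility with the mother I^B I^B and summing P(type B): 1/4·1/2 + 1/4·1/2 + 1/4·1 + 1/4·1 = 3/4.
Similarly for Rh via the father's Rh distribution: P(Rh+) = 1.
Independent loci: 3/4 × 1 = 3/4.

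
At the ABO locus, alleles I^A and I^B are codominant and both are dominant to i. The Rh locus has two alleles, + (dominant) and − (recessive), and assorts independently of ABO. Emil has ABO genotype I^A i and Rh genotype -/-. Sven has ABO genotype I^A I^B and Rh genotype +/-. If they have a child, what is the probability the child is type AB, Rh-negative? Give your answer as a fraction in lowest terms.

1/8

ABO cross I^A i × I^A I^B → offspring phenotypes: 1/2 A, 1/4 B, 1/4 AB.
Rh cross -/- × +/- → 1/2 Rh+, 1/2 Rh-.
Independent loci: P(type AB, Rh-negative) = 1/4 × 1/2 = 1/8.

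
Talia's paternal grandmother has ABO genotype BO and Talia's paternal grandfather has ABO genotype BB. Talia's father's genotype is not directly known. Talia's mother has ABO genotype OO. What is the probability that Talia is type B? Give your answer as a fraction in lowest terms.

Talia's father's ABO genotype from BO × BB: 1/2 BB, 1/2 BO.
Crossing each possibility with the mother OO and summing P(type B): 1/2·1 + 1/2·1/2 = 3/4.

3/4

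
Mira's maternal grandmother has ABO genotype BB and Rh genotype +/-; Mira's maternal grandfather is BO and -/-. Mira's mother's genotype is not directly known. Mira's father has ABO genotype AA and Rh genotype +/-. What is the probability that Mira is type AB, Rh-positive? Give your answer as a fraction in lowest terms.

15/32

Mira's mother's ABO genotype from BB × BO: 1/2 BB, 1/2 BO.
Crossing each possibility with the father AA and summing P(type AB): 1/2·1 + 1/2·1/2 = 3/4.
Similarly for Rh via the mother's Rh distribution: P(Rh+) = 5/8.
Independent loci: 3/4 × 5/8 = 15/32.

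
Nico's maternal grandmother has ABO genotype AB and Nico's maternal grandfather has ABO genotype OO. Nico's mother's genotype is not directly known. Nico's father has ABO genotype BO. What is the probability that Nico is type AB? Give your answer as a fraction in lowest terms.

1/8

Nico's mother's ABO genotype from AB × OO: 1/2 AO, 1/2 BO.
Crossing each possibility with the father BO and summing P(type AB): 1/2·1/4 + 1/2·0 = 1/8.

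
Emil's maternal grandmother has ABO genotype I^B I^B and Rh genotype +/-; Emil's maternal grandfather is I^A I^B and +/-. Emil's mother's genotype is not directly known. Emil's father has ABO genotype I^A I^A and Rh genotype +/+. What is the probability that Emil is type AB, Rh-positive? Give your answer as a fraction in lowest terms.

3/4

Emil's mother's ABO genotype from I^B I^B × I^A I^B: 1/2 I^A I^B, 1/2 I^B I^B.
Crossing each possibility with the father I^A I^A and summing P(type AB): 1/2·1/2 + 1/2·1 = 3/4.
Similarly for Rh via the mother's Rh distribution: P(Rh+) = 1.
Independent loci: 3/4 × 1 = 3/4.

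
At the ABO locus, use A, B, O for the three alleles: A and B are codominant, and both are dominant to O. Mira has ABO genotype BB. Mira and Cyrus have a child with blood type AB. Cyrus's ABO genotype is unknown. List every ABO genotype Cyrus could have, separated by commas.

For each candidate genotype of Cyrus, check whether crossing it with BB can produce every observed child phenotype.
  AA → possible child types {AB} ✓
  AB → possible child types {B, AB} ✓
  AO → possible child types {B, AB} ✓
  BB → possible child types {B} ✗
  BO → possible child types {B} ✗
  OO → possible child types {B} ✗

AA, AB, AO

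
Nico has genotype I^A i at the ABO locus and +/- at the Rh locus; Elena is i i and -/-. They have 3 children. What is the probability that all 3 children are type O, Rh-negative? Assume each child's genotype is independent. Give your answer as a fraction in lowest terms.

1/64

ABO cross I^A i × i i → 1/2 O, 1/2 A.
Rh cross +/- × -/- → 1/2 Rh+, 1/2 Rh-; so P(type O, Rh-negative) = 1/2 × 1/2 = 1/4 per child.
All 3 independent: (1/4)^3 = 1/64.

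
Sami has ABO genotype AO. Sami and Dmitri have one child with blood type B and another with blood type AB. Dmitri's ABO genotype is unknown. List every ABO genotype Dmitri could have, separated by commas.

For each candidate genotype of Dmitri, check whether crossing it with AO can produce every observed child phenotype.
  AA → possible child types {A} ✗
  AB → possible child types {A, B, AB} ✓
  AO → possible child types {O, A} ✗
  BB → possible child types {B, AB} ✓
  BO → possible child types {O, A, B, AB} ✓
  OO → possible child types {O, A} ✗

AB, BB, BO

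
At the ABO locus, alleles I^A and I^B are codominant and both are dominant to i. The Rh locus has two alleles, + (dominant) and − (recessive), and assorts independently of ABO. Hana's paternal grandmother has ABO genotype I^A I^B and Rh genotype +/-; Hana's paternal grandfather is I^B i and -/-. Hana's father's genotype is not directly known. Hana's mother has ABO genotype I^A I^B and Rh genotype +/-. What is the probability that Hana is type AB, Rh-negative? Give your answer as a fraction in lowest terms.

Hana's father's ABO genotype from I^A I^B × I^B i: 1/4 I^A I^B, 1/4 I^A i, 1/4 I^B I^B, 1/4 I^B i.
Crossing each possibility with the mother I^A I^B and summing P(type AB): 1/4·1/2 + 1/4·1/4 + 1/4·1/2 + 1/4·1/4 = 3/8.
Similarly for Rh via the father's Rh distribution: P(Rh-) = 3/8.
Independent loci: 3/8 × 3/8 = 9/64.

9/64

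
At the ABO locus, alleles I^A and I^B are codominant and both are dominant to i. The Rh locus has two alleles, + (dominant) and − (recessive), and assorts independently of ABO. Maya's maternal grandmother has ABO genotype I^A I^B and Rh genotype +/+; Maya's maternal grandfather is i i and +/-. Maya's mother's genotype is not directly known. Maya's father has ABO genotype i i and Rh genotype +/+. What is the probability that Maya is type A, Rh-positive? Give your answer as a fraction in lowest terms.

Maya's mother's ABO genotype from I^A I^B × i i: 1/2 I^A i, 1/2 I^B i.
Crossing each possibility with the father i i and summing P(type A): 1/2·1/2 + 1/2·0 = 1/4.
Similarly for Rh via the mother's Rh distribution: P(Rh+) = 1.
Independent loci: 1/4 × 1 = 1/4.

1/4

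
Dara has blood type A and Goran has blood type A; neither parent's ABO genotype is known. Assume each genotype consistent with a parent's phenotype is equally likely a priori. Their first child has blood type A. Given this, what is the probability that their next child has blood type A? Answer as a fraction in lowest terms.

Possible genotypes: Dara ∈ {AA, AO}; Goran ∈ {AA, AO}.
Weight each parental genotype pair by prior × P(type-A child):
  AA × AA: posterior weight 4/15; P(next child type A) = 1.
  AA × AO: posterior weight 4/15; P(next child type A) = 1.
  AO × AA: posterior weight 4/15; P(next child type A) = 1.
  AO × AO: posterior weight 1/5; P(next child type A) = 3/4.
Weighted sum = 19/20.

19/20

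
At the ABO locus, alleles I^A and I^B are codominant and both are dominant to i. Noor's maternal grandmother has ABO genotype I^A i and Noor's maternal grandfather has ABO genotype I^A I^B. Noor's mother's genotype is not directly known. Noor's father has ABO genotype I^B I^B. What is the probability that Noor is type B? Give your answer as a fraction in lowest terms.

1/2

Noor's mother's ABO genotype from I^A i × I^A I^B: 1/4 I^A I^A, 1/4 I^A I^B, 1/4 I^A i, 1/4 I^B i.
Crossing each possibility with the father I^B I^B and summing P(type B): 1/4·0 + 1/4·1/2 + 1/4·1/2 + 1/4·1 = 1/2.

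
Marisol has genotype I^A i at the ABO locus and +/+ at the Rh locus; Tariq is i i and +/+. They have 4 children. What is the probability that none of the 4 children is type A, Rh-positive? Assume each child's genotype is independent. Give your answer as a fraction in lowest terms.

ABO cross I^A i × i i → 1/2 O, 1/2 A.
Rh cross +/+ × +/+ → 1 Rh+; so P(type A, Rh-positive) = 1/2 × 1 = 1/2 per child.
P(not type A, Rh-positive) = 1/2 for one child; (1/2)^4 = 1/16.

1/16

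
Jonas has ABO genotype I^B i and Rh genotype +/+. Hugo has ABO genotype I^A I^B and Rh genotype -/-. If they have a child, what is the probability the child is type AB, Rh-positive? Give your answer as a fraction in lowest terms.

1/4

ABO cross I^B i × I^A I^B → offspring phenotypes: 1/4 A, 1/2 B, 1/4 AB.
Rh cross +/+ × -/- → 1 Rh+.
Independent loci: P(type AB, Rh-positive) = 1/4 × 1 = 1/4.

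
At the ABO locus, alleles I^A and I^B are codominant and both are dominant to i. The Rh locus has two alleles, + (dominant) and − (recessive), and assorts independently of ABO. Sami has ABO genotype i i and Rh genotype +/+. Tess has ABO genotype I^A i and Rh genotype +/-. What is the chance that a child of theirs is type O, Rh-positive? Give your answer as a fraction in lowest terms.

1/2

ABO cross i i × I^A i → offspring phenotypes: 1/2 O, 1/2 A.
Rh cross +/+ × +/- → 1 Rh+.
Independent loci: P(type O, Rh-positive) = 1/2 × 1 = 1/2.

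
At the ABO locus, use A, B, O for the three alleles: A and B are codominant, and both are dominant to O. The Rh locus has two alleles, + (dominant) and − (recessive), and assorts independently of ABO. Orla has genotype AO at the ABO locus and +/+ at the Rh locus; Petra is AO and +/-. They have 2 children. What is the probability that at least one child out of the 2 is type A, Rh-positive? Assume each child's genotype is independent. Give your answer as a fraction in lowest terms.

ABO cross AO × AO → 1/4 O, 3/4 A.
Rh cross +/+ × +/- → 1 Rh+; so P(type A, Rh-positive) = 3/4 × 1 = 3/4 per child.
P(none) = (1/4)^2 = 1/16; P(at least one) = 1 − 1/16 = 15/16.

15/16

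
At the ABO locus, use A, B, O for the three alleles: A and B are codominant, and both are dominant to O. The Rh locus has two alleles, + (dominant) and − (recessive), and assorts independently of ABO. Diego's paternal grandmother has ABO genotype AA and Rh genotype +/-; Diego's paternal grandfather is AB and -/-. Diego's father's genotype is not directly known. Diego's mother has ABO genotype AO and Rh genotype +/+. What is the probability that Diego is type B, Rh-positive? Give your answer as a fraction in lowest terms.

Diego's father's ABO genotype from AA × AB: 1/2 AA, 1/2 AB.
Crossing each possibility with the mother AO and summing P(type B): 1/2·0 + 1/2·1/4 = 1/8.
Similarly for Rh via the father's Rh distribution: P(Rh+) = 1.
Independent loci: 1/8 × 1 = 1/8.

1/8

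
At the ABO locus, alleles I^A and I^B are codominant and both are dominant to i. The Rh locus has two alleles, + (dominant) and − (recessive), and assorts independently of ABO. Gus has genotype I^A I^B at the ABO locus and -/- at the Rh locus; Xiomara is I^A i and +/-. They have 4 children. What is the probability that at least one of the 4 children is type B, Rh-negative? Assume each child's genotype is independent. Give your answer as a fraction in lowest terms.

ABO cross I^A I^B × I^A i → 1/2 A, 1/4 B, 1/4 AB.
Rh cross -/- × +/- → 1/2 Rh+, 1/2 Rh-; so P(type B, Rh-negative) = 1/4 × 1/2 = 1/8 per child.
P(none) = (7/8)^4 = 2401/4096; P(at least one) = 1 − 2401/4096 = 1695/4096.

1695/4096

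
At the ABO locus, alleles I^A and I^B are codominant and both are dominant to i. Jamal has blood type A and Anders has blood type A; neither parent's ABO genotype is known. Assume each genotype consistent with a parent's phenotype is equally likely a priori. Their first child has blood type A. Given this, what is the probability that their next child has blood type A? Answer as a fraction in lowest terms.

19/20

Possible genotypes: Jamal ∈ {I^A I^A, I^A i}; Anders ∈ {I^A I^A, I^A i}.
Weight each parental genotype pair by prior × P(type-A child):
  I^A I^A × I^A I^A: posterior weight 4/15; P(next child type A) = 1.
  I^A I^A × I^A i: posterior weight 4/15; P(next child type A) = 1.
  I^A i × I^A I^A: posterior weight 4/15; P(next child type A) = 1.
  I^A i × I^A i: posterior weight 1/5; P(next child type A) = 3/4.
Weighted sum = 19/20.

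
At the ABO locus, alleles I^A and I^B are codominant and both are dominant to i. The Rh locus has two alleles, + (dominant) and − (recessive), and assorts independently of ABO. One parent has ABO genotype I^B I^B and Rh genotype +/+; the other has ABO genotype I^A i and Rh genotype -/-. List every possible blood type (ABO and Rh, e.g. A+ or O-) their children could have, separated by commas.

Gametes from I^B I^B × I^A i give offspring ABO genotypes I^A I^B, I^B i, i.e. phenotypes B, AB.
Rh cross +/+ × -/- → phenotypes Rh+.
Combining independently: B+, AB+.

B+, AB+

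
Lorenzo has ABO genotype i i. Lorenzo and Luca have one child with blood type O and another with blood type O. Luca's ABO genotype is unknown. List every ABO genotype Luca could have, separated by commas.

I^A i, I^B i, i i

For each candidate genotype of Luca, check whether crossing it with i i can produce every observed child phenotype.
  I^A I^A → possible child types {A} ✗
  I^A I^B → possible child types {A, B} ✗
  I^A i → possible child types {O, A} ✓
  I^B I^B → possible child types {B} ✗
  I^B i → possible child types {O, B} ✓
  i i → possible child types {O} ✓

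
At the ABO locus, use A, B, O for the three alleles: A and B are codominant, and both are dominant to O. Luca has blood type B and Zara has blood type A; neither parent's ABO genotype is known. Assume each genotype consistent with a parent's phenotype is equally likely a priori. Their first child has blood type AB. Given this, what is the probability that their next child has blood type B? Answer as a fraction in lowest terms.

5/36

Possible genotypes: Luca ∈ {BB, BO}; Zara ∈ {AA, AO}.
Weight each parental genotype pair by prior × P(type-AB child):
  BB × AA: posterior weight 4/9; P(next child type B) = 0.
  BB × AO: posterior weight 2/9; P(next child type B) = 1/2.
  BO × AA: posterior weight 2/9; P(next child type B) = 0.
  BO × AO: posterior weight 1/9; P(next child type B) = 1/4.
Weighted sum = 5/36.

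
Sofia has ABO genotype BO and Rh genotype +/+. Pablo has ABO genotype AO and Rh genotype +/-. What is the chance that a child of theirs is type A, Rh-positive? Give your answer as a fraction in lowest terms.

ABO cross BO × AO → offspring phenotypes: 1/4 O, 1/4 A, 1/4 B, 1/4 AB.
Rh cross +/+ × +/- → 1 Rh+.
Independent loci: P(type A, Rh-positive) = 1/4 × 1 = 1/4.

1/4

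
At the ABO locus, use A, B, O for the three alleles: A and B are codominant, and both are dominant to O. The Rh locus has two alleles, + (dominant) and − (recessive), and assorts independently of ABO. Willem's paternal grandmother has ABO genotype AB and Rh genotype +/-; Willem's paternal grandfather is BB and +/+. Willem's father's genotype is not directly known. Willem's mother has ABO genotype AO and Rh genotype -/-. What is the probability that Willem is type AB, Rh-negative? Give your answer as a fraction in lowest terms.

3/32

Willem's father's ABO genotype from AB × BB: 1/2 AB, 1/2 BB.
Crossing each possibility with the mother AO and summing P(type AB): 1/2·1/4 + 1/2·1/2 = 3/8.
Similarly for Rh via the father's Rh distribution: P(Rh-) = 1/4.
Independent loci: 3/8 × 1/4 = 3/32.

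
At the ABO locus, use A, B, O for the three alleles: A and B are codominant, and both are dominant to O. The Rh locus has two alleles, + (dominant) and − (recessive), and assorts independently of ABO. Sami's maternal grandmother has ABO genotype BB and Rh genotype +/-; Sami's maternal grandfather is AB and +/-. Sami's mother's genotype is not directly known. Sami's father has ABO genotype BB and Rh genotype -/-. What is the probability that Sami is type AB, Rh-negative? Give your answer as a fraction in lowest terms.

1/8

Sami's mother's ABO genotype from BB × AB: 1/2 AB, 1/2 BB.
Crossing each possibility with the father BB and summing P(type AB): 1/2·1/2 + 1/2·0 = 1/4.
Similarly for Rh via the mother's Rh distribution: P(Rh-) = 1/2.
Independent loci: 1/4 × 1/2 = 1/8.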